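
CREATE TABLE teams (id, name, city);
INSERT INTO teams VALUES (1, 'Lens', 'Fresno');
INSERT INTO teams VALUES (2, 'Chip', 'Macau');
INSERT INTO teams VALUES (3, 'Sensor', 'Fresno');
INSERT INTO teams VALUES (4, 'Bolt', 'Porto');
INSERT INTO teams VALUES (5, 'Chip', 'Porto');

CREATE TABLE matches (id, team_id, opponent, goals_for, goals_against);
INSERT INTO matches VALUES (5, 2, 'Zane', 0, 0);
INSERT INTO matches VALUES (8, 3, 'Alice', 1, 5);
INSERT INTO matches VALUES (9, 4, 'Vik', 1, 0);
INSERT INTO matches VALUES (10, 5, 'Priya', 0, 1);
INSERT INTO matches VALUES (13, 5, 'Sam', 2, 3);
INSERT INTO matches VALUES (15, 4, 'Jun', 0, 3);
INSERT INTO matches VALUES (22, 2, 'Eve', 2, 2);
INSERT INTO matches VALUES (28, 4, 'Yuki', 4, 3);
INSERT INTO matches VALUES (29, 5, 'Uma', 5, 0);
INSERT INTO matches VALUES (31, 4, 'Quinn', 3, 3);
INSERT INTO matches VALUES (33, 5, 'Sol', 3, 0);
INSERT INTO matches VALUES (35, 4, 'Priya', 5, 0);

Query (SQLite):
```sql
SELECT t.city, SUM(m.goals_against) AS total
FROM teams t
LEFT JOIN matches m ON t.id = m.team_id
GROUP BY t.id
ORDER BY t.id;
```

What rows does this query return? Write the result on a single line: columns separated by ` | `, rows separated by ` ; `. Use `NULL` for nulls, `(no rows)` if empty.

Fresno | NULL ; Macau | 2 ; Fresno | 5 ; Porto | 9 ; Porto | 4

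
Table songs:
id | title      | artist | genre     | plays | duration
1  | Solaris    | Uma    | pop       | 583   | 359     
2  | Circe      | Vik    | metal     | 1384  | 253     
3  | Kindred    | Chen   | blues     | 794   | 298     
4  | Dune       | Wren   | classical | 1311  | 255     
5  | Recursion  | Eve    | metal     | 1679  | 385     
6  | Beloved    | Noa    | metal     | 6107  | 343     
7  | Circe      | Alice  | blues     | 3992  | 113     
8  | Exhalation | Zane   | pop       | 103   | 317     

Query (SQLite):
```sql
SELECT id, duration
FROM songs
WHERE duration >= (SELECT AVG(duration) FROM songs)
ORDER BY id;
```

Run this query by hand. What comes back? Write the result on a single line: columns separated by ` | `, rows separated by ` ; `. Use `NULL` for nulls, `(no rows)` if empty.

1 | 359 ; 3 | 298 ; 5 | 385 ; 6 | 343 ; 8 | 317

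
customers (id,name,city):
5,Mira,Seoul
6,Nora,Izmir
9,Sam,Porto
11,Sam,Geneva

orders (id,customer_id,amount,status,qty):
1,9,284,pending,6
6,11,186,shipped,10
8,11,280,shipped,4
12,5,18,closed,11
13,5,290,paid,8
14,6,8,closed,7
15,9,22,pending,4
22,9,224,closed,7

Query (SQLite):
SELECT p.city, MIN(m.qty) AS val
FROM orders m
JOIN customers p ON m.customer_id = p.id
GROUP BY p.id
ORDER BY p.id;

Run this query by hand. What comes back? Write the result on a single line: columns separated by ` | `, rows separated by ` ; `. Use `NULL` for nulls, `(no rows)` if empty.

Seoul | 8 ; Izmir | 7 ; Porto | 4 ; Geneva | 4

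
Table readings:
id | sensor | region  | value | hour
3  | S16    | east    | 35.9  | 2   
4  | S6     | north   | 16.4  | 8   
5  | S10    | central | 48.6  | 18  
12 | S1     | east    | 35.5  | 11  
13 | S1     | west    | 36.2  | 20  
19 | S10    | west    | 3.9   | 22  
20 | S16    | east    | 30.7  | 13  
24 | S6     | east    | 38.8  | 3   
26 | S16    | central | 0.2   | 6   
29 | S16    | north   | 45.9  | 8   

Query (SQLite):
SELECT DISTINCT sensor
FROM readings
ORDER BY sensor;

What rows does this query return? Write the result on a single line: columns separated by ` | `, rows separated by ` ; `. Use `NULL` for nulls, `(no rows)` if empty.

S1 ; S10 ; S16 ; S6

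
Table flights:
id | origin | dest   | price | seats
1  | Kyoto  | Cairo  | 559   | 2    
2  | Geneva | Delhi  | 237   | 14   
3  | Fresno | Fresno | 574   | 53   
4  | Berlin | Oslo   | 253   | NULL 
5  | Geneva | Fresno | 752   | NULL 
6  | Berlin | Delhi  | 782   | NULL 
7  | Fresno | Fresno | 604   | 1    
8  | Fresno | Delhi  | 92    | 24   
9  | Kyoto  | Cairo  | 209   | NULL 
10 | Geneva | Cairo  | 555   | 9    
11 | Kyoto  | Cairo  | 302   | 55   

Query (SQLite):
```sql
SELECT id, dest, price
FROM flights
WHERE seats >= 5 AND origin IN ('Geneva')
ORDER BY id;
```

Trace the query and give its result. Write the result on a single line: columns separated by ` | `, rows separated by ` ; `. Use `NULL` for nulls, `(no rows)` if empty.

2 | Delhi | 237 ; 10 | Cairo | 555

seats >= 5: ids {2, 3, 8, 10, 11}
origin IN ('Geneva'): ids {2, 5, 10}
Combine with AND.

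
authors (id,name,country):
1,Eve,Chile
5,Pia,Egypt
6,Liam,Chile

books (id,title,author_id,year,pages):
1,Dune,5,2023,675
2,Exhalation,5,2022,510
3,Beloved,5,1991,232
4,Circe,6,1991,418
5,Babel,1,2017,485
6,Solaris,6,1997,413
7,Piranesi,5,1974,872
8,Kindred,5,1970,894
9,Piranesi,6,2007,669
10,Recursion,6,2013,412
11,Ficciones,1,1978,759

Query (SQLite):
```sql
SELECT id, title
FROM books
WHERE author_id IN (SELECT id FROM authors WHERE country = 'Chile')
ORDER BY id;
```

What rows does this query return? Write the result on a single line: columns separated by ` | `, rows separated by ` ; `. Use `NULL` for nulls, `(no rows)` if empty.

Inner query: authors.id where country = 'Chile'.
Outer: keep books rows whose author_id is in that set.
Inner query → {1, 6}

4 | Circe ; 5 | Babel ; 6 | Solaris ; 9 | Piranesi ; 10 | Recursion ; 11 | Ficciones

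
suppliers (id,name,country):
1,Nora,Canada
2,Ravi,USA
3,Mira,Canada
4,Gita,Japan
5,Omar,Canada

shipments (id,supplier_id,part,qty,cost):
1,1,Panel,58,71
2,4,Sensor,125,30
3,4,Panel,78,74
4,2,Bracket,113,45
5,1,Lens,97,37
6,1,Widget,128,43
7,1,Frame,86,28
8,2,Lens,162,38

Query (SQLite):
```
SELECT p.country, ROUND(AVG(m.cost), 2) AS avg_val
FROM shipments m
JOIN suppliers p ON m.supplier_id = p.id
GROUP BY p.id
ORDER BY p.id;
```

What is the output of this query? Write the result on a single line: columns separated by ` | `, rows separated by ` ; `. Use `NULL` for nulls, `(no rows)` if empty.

Join each shipments row to its suppliers via supplier_id.
Group joined rows by suppliers.id; compute ROUND(AVG(m.cost), 2) per group.
  1: ids {1, 5, 6, 7} → ROUND(AVG(m.cost), 2)=44.75
  2: ids {4, 8} → ROUND(AVG(m.cost), 2)=41.5
  4: ids {2, 3} → ROUND(AVG(m.cost), 2)=52

Canada | 44.75 ; USA | 41.5 ; Japan | 52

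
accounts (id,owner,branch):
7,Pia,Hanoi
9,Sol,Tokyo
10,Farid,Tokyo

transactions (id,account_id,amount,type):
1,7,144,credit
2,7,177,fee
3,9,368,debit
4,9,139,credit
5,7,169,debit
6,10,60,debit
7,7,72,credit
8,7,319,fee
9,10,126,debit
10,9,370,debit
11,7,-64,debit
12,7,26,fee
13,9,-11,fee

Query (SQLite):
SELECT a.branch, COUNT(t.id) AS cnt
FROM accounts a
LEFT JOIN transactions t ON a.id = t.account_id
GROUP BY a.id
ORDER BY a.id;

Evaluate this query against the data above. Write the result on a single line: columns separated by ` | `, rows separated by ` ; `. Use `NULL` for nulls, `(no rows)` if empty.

Hanoi | 7 ; Tokyo | 4 ; Tokyo | 2

LEFT JOIN keeps every accounts row; unmatched ones get NULL for transactions columns.
Group by accounts.id and compute COUNT(t.id). COUNT(col) of an all-NULL group is 0.
  7: ids {1, 2, 5, 7, 8, 11, 12} → COUNT(t.id)=7
  9: ids {3, 4, 10, 13} → COUNT(t.id)=4
  10: ids {6, 9} → COUNT(t.id)=2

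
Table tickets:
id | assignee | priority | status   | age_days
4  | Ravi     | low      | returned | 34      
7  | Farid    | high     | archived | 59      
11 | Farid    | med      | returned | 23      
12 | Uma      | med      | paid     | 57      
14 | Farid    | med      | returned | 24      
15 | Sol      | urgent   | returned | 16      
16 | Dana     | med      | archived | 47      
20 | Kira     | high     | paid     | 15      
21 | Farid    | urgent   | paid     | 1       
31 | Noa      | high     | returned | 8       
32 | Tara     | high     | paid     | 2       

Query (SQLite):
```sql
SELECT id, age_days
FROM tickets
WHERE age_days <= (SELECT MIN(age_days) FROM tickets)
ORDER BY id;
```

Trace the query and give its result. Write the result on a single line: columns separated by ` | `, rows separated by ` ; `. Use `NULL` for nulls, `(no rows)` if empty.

21 | 1

Scalar subquery: MIN(age_days) over all tickets rows = 1.
Keep rows where age_days <= that value.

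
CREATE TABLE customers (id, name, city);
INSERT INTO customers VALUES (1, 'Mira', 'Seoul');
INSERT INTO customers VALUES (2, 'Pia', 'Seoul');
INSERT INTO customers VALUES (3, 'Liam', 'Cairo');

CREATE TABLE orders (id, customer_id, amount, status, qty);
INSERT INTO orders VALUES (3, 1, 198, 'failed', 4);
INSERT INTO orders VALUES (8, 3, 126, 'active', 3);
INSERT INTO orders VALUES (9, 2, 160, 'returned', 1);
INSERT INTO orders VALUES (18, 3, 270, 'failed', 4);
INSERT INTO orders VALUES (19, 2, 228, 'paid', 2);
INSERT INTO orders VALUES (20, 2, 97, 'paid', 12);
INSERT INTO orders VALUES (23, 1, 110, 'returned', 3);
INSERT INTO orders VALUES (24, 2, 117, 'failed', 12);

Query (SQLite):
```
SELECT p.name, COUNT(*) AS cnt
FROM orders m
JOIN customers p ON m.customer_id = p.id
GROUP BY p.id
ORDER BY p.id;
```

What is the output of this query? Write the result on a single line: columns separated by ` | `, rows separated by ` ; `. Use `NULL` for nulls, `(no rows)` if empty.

Mira | 2 ; Pia | 4 ; Liam | 2

Join each orders row to its customers via customer_id.
Group joined rows by customers.id; compute COUNT(*) per group.
  1: ids {3, 23} → COUNT(*)=2
  2: ids {9, 19, 20, 24} → COUNT(*)=4
  3: ids {8, 18} → COUNT(*)=2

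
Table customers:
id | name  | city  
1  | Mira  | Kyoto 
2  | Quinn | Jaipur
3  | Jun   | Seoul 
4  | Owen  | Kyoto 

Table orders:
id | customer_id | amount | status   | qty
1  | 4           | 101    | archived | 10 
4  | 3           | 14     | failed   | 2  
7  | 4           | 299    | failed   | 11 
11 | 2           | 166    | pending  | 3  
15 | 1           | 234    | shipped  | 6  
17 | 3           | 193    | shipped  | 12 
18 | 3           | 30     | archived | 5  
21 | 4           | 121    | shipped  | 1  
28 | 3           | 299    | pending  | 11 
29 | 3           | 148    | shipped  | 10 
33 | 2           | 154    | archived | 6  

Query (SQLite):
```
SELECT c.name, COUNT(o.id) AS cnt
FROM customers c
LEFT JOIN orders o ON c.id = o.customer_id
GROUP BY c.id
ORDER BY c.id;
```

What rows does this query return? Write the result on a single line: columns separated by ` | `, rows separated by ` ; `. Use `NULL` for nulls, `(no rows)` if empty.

LEFT JOIN keeps every customers row; unmatched ones get NULL for orders columns.
Group by customers.id and compute COUNT(o.id). COUNT(col) of an all-NULL group is 0.
  1: ids {15} → COUNT(o.id)=1
  2: ids {11, 33} → COUNT(o.id)=2
  3: ids {4, 17, 18, 28, 29} → COUNT(o.id)=5
  4: ids {1, 7, 21} → COUNT(o.id)=3

Mira | 1 ; Quinn | 2 ; Jun | 5 ; Owen | 3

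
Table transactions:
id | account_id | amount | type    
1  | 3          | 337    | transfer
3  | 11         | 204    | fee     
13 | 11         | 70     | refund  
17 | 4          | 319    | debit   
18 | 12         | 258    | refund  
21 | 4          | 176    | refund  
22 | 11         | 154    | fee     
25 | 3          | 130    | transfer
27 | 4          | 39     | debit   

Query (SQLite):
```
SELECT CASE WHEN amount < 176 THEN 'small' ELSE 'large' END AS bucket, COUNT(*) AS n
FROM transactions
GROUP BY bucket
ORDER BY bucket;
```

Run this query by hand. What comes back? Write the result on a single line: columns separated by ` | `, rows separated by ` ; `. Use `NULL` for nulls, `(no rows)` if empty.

large | 5 ; small | 4

Bucket rows by amount < 176 → 'small' else 'large'; count each bucket.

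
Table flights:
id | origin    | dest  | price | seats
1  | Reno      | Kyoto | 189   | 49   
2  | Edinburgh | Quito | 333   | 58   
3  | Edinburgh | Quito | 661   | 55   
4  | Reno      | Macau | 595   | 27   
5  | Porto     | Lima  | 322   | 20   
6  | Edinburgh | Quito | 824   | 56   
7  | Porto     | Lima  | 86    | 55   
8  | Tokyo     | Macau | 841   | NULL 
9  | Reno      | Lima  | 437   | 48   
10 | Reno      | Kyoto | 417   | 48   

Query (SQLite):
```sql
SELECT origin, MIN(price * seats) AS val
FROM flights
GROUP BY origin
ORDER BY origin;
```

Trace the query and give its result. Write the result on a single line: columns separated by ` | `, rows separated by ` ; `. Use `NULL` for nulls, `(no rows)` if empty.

Edinburgh | 19314 ; Porto | 4730 ; Reno | 9261 ; Tokyo | NULL

For each row compute price * seats.
Group by origin; take MIN of the expression per group.
  Edinburgh: ids {2, 3, 6} → MIN(price * seats)=19314
  Porto: ids {5, 7} → MIN(price * seats)=4730
  Reno: ids {1, 4, 9, 10} → MIN(price * seats)=9261
  Tokyo: ids {8} → MIN(price * seats)=NULL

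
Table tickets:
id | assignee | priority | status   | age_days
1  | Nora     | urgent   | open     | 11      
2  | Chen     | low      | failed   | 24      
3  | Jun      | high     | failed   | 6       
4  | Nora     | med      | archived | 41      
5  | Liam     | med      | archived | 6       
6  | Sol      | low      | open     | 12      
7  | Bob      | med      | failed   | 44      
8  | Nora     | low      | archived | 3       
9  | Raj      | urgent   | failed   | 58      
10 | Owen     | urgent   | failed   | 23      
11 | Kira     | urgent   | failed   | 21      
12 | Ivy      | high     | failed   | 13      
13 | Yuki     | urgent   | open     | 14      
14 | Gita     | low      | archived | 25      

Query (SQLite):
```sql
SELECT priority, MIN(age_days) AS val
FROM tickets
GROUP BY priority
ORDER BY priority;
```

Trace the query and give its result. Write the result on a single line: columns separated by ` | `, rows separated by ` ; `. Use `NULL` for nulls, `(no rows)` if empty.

high | 6 ; low | 3 ; med | 6 ; urgent | 11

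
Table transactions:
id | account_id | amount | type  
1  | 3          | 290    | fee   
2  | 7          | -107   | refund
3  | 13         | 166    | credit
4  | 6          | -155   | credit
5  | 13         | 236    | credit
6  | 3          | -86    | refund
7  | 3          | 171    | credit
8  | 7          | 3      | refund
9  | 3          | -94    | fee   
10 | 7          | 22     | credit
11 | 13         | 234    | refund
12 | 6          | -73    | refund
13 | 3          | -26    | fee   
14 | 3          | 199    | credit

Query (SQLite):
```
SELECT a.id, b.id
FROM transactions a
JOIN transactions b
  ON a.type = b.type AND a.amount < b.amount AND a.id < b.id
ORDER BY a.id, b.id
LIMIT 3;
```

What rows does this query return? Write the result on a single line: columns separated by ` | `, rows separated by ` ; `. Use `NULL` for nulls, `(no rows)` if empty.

2 | 6 ; 2 | 8 ; 2 | 11

Pairs (a,b) with same type, a.amount < b.amount, a.id < b.id.
type groups: credit:{3,4,5,7,10,14} fee:{1,9,13} refund:{2,6,8,11,12}
Ordered by (a.id, b.id); first 3.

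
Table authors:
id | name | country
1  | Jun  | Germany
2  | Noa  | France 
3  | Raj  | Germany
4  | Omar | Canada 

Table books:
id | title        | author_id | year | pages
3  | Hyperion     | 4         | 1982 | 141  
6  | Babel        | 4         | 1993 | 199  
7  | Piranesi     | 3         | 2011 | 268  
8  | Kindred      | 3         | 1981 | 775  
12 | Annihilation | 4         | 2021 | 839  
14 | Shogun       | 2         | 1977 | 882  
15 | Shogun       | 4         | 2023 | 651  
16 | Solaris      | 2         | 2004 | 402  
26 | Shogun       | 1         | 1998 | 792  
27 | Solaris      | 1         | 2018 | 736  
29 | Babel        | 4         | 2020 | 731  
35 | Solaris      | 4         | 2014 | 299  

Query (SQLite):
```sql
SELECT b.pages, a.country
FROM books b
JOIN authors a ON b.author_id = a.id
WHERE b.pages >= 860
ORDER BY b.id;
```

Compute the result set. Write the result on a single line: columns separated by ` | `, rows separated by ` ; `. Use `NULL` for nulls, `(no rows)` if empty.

882 | France

Each books row matches the authors row where author_id = authors.id.
Then keep rows with b.pages >= 860.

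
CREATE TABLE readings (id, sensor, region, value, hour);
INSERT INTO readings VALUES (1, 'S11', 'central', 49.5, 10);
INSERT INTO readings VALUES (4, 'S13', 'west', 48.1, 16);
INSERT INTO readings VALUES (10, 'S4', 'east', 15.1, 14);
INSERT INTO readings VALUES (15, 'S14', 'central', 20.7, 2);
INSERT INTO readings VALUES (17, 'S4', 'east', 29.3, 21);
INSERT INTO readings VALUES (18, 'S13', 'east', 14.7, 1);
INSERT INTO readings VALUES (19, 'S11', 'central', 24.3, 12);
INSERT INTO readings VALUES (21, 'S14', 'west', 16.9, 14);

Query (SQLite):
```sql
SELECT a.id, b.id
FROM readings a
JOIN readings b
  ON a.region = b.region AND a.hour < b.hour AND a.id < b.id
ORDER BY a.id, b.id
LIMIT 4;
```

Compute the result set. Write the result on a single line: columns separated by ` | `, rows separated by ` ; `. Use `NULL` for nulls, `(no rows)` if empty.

Pairs (a,b) with same region, a.hour < b.hour, a.id < b.id.
region groups: central:{1,15,19} east:{10,17,18} west:{4,21}
Ordered by (a.id, b.id); first 4.

1 | 19 ; 10 | 17 ; 15 | 19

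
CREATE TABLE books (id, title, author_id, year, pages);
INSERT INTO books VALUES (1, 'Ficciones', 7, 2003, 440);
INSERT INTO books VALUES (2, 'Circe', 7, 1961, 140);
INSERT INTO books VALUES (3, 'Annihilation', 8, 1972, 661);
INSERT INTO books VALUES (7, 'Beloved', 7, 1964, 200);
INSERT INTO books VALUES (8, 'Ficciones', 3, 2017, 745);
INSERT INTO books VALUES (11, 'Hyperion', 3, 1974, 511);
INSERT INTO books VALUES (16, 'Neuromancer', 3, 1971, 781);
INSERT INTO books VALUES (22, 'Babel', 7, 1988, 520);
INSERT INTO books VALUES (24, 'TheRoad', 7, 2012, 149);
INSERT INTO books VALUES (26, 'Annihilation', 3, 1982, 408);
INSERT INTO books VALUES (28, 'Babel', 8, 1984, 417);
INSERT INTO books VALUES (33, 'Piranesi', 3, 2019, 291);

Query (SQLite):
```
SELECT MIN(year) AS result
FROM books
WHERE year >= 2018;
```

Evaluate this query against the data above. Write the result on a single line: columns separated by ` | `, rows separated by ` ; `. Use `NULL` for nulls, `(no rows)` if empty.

2019

Rows where year >= 2018 → year values: [2019].
MIN of non-NULL values = 2019.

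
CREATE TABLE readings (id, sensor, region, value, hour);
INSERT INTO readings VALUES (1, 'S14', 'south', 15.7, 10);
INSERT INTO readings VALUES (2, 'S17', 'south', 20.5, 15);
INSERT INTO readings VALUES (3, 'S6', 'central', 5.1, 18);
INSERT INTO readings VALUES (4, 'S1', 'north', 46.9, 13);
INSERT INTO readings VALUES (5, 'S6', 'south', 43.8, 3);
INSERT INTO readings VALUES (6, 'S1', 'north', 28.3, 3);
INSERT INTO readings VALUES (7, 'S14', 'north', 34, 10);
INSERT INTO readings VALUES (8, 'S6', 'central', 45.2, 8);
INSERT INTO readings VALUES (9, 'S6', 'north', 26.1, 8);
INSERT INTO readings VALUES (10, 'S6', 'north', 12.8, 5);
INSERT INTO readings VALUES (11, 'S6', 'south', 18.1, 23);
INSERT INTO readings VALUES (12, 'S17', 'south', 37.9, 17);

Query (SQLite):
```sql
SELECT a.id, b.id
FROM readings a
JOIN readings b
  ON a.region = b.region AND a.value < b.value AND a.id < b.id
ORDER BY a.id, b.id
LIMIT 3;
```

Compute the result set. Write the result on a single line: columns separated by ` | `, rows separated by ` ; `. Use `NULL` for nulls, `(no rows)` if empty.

1 | 2 ; 1 | 5 ; 1 | 11

Pairs (a,b) with same region, a.value < b.value, a.id < b.id.
region groups: central:{3,8} north:{4,6,7,9,10} south:{1,2,5,11,12}
Ordered by (a.id, b.id); first 3.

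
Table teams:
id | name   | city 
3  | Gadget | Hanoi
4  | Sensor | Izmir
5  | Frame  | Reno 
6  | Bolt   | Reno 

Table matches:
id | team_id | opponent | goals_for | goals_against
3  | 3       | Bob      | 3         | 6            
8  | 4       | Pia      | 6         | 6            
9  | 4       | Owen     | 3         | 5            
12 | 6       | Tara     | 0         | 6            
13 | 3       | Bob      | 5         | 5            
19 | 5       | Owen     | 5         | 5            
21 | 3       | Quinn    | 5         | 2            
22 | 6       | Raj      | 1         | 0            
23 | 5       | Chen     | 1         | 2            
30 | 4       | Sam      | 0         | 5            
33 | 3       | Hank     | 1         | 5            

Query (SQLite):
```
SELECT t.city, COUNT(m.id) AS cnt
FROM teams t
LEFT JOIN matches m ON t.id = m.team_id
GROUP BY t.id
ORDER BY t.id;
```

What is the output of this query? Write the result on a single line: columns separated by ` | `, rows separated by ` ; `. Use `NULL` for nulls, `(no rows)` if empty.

LEFT JOIN keeps every teams row; unmatched ones get NULL for matches columns.
Group by teams.id and compute COUNT(m.id). COUNT(col) of an all-NULL group is 0.
  3: ids {3, 13, 21, 33} → COUNT(m.id)=4
  4: ids {8, 9, 30} → COUNT(m.id)=3
  5: ids {19, 23} → COUNT(m.id)=2
  6: ids {12, 22} → COUNT(m.id)=2

Hanoi | 4 ; Izmir | 3 ; Reno | 2 ; Reno | 2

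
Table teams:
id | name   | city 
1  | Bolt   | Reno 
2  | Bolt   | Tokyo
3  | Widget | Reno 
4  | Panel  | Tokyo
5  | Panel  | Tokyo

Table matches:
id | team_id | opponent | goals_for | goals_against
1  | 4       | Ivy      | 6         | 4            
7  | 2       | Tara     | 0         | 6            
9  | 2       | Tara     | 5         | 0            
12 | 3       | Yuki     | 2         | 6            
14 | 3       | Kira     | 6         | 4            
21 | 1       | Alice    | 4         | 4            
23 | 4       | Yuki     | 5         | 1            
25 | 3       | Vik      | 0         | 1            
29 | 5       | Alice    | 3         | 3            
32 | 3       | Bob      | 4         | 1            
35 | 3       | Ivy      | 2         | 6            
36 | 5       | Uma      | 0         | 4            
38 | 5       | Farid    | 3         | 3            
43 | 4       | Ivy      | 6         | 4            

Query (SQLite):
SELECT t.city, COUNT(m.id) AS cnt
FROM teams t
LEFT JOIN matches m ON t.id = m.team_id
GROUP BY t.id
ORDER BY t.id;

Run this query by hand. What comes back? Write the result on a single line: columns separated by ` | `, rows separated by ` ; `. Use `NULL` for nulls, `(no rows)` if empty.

Reno | 1 ; Tokyo | 2 ; Reno | 5 ; Tokyo | 3 ; Tokyo | 3

LEFT JOIN keeps every teams row; unmatched ones get NULL for matches columns.
Group by teams.id and compute COUNT(m.id). COUNT(col) of an all-NULL group is 0.
  1: ids {21} → COUNT(m.id)=1
  2: ids {7, 9} → COUNT(m.id)=2
  3: ids {12, 14, 25, 32, 35} → COUNT(m.id)=5
  4: ids {1, 23, 43} → COUNT(m.id)=3
  5: ids {29, 36, 38} → COUNT(m.id)=3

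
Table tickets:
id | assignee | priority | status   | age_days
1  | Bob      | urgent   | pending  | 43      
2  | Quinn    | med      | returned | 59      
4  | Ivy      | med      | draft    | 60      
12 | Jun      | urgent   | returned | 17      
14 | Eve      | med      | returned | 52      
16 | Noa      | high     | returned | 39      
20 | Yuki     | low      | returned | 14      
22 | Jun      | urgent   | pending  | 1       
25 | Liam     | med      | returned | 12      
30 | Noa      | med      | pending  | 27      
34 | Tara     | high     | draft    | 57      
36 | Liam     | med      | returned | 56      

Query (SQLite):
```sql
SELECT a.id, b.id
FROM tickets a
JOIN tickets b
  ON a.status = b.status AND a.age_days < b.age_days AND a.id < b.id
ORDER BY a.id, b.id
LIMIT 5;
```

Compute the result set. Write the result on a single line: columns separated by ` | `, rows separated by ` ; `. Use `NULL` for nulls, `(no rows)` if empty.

Pairs (a,b) with same status, a.age_days < b.age_days, a.id < b.id.
status groups: draft:{4,34} pending:{1,22,30} returned:{2,12,14,16,20,25,36}
Ordered by (a.id, b.id); first 5.

12 | 14 ; 12 | 16 ; 12 | 36 ; 14 | 36 ; 16 | 36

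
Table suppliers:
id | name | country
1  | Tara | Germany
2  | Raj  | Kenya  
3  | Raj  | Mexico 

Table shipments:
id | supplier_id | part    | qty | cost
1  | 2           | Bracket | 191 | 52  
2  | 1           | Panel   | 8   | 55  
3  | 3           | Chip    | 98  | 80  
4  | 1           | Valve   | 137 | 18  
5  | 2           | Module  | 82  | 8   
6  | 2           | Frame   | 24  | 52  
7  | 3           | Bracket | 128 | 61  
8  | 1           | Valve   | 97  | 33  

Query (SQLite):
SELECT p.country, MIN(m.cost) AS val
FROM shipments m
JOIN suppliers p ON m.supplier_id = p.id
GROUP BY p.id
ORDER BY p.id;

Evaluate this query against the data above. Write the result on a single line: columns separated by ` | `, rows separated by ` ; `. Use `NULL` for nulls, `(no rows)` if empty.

Join each shipments row to its suppliers via supplier_id.
Group joined rows by suppliers.id; compute MIN(m.cost) per group.
  1: ids {2, 4, 8} → MIN(m.cost)=18
  2: ids {1, 5, 6} → MIN(m.cost)=8
  3: ids {3, 7} → MIN(m.cost)=61

Germany | 18 ; Kenya | 8 ; Mexico | 61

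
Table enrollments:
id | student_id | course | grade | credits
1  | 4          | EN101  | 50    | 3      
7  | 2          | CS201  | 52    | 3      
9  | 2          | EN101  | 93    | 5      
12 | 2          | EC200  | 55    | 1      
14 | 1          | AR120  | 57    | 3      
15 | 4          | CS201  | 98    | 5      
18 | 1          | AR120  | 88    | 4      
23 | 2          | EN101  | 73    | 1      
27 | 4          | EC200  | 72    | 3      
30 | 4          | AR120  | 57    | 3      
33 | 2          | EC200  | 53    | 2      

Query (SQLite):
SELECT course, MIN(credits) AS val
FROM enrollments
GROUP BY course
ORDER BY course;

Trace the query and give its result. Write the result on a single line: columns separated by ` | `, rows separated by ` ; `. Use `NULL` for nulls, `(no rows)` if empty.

AR120 | 3 ; CS201 | 3 ; EC200 | 1 ; EN101 | 1

Partition enrollments by course; compute MIN(credits) within each group.
  AR120: ids {14, 18, 30} → MIN(credits)=3
  CS201: ids {7, 15} → MIN(credits)=3
  EC200: ids {12, 27, 33} → MIN(credits)=1
  EN101: ids {1, 9, 23} → MIN(credits)=1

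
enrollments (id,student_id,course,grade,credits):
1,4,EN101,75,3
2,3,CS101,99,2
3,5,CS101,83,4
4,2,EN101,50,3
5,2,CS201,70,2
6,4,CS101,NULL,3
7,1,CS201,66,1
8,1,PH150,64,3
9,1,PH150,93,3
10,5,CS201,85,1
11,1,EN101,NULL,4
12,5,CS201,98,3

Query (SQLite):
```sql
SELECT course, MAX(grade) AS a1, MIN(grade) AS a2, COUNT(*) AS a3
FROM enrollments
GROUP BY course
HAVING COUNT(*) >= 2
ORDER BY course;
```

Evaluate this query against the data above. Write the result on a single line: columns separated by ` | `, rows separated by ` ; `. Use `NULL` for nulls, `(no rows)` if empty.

CS101 | 99 | 83 | 3 ; CS201 | 98 | 66 | 4 ; EN101 | 75 | 50 | 3 ; PH150 | 93 | 64 | 2

Group enrollments by course.
Per group compute: MAX(grade), MIN(grade), COUNT(*).
HAVING: drop groups with fewer than 2 rows.
  CS101: ids {2, 3, 6} → MAX(grade)=99, MIN(grade)=83, COUNT(*)=3
  CS201: ids {5, 7, 10, 12} → MAX(grade)=98, MIN(grade)=66, COUNT(*)=4
  EN101: ids {1, 4, 11} → MAX(grade)=75, MIN(grade)=50, COUNT(*)=3
  PH150: ids {8, 9} → MAX(grade)=93, MIN(grade)=64, COUNT(*)=2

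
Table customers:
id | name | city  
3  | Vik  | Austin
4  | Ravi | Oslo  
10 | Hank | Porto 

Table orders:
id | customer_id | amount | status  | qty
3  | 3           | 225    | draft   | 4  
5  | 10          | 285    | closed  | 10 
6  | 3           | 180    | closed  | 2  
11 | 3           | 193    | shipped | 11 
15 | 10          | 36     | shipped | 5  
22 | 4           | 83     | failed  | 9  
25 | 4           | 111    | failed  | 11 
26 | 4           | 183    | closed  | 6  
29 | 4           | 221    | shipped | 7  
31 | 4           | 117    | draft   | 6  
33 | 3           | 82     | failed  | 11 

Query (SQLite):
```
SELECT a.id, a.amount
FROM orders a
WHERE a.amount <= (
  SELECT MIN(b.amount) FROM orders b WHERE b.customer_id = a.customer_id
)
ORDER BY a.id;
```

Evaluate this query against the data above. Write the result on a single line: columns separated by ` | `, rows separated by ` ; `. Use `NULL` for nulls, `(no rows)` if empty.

15 | 36 ; 22 | 83 ; 33 | 82

For each orders row a, compute MIN(amount) over rows sharing a.customer_id.
Keep row a if a.amount <= that per-group MIN.
  customer_id=3: MIN(amount) = 82
  customer_id=4: MIN(amount) = 83
  customer_id=10: MIN(amount) = 36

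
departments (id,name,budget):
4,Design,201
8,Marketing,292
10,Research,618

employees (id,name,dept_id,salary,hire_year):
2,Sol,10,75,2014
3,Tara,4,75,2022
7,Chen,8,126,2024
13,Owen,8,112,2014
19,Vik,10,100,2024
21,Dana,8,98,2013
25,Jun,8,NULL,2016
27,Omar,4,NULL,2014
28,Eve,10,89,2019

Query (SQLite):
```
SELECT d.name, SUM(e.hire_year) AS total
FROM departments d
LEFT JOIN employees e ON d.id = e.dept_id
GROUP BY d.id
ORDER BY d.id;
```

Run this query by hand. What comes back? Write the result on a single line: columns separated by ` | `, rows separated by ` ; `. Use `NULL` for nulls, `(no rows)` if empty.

LEFT JOIN keeps every departments row; unmatched ones get NULL for employees columns.
Group by departments.id and compute SUM(e.hire_year). SUM over an all-NULL group is NULL.
  4: ids {3, 27} → SUM(e.hire_year)=4036
  8: ids {7, 13, 21, 25} → SUM(e.hire_year)=8067
  10: ids {2, 19, 28} → SUM(e.hire_year)=6057

Design | 4036 ; Marketing | 8067 ; Research | 6057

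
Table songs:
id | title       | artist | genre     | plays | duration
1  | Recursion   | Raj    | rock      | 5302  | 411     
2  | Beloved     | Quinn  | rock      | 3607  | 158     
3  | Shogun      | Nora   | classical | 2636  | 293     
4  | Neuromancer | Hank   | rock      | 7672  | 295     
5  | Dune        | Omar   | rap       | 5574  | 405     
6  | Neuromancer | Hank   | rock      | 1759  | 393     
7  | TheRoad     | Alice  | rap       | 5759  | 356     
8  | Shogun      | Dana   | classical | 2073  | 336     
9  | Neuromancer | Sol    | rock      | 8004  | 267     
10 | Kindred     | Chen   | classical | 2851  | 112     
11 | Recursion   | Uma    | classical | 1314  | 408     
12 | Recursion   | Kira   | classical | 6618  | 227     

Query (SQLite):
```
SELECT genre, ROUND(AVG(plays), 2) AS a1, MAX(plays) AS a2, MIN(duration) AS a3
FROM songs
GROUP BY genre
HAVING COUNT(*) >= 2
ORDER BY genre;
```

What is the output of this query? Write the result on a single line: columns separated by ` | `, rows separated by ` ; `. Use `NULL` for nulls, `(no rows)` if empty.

Group songs by genre.
Per group compute: ROUND(AVG(plays), 2), MAX(plays), MIN(duration).
HAVING: drop groups with fewer than 2 rows.
  classical: ids {3, 8, 10, 11, 12} → ROUND(AVG(plays), 2)=3098.4, MAX(plays)=6618, MIN(duration)=112
  rap: ids {5, 7} → ROUND(AVG(plays), 2)=5666.5, MAX(plays)=5759, MIN(duration)=356
  rock: ids {1, 2, 4, 6, 9} → ROUND(AVG(plays), 2)=5268.8, MAX(plays)=8004, MIN(duration)=158

classical | 3098.4 | 6618 | 112 ; rap | 5666.5 | 5759 | 356 ; rock | 5268.8 | 8004 | 158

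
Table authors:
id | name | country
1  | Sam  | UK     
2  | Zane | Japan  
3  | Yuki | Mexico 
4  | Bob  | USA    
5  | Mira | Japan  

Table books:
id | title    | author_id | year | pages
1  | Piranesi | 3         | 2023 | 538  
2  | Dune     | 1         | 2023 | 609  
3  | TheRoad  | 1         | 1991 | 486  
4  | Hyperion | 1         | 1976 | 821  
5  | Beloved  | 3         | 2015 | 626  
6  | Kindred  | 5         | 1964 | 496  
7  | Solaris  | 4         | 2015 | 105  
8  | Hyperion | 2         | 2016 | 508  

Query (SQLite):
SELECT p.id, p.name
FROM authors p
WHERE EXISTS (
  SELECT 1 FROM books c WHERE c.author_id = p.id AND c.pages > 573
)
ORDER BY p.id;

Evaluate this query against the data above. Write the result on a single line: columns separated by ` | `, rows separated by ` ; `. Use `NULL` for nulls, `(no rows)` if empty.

1 | Sam ; 3 | Yuki

For each authors row, check whether any books with matching author_id has pages > 573.
Keep rows where that is true.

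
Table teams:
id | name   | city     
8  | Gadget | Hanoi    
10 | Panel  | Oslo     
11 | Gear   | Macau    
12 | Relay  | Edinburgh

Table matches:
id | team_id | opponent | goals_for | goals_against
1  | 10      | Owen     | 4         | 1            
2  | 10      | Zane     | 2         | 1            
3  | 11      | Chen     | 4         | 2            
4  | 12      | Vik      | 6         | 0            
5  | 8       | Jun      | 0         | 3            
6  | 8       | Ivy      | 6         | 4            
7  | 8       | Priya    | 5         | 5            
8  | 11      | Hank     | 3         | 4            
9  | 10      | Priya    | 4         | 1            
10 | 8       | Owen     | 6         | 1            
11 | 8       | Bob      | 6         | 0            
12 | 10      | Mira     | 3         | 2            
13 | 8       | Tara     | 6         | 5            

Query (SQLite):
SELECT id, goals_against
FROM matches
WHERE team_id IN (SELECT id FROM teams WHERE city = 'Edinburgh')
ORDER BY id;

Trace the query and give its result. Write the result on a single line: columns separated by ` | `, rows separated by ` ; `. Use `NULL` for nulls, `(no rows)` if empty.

Inner query: teams.id where city = 'Edinburgh'.
Outer: keep matches rows whose team_id is in that set.
Inner query → {12}

4 | 0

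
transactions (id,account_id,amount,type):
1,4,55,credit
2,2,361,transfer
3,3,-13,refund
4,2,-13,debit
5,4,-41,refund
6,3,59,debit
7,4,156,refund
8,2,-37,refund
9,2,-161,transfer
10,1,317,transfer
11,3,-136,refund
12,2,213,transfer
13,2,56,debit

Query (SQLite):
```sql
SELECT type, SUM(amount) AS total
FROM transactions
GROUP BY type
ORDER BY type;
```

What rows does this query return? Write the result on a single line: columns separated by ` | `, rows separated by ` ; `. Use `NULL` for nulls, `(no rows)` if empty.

credit | 55 ; debit | 102 ; refund | -71 ; transfer | 730

Partition transactions by type; compute SUM(amount) within each group.
  credit: ids {1} → SUM(amount)=55
  debit: ids {4, 6, 13} → SUM(amount)=102
  refund: ids {3, 5, 7, 8, 11} → SUM(amount)=-71
  transfer: ids {2, 9, 10, 12} → SUM(amount)=730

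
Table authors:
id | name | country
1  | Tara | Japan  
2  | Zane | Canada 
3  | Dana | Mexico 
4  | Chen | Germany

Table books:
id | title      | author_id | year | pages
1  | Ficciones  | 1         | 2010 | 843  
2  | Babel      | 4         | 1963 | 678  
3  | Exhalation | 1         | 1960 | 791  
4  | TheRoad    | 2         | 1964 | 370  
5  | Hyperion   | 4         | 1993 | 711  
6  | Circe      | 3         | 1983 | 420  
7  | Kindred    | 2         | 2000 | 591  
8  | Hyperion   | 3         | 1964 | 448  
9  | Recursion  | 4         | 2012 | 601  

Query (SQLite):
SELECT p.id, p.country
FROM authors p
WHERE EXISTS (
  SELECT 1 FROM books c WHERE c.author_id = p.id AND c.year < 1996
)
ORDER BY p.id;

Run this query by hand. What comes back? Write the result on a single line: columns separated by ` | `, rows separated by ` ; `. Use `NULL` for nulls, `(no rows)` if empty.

For each authors row, check whether any books with matching author_id has year < 1996.
Keep rows where that is true.

1 | Japan ; 2 | Canada ; 3 | Mexico ; 4 | Germany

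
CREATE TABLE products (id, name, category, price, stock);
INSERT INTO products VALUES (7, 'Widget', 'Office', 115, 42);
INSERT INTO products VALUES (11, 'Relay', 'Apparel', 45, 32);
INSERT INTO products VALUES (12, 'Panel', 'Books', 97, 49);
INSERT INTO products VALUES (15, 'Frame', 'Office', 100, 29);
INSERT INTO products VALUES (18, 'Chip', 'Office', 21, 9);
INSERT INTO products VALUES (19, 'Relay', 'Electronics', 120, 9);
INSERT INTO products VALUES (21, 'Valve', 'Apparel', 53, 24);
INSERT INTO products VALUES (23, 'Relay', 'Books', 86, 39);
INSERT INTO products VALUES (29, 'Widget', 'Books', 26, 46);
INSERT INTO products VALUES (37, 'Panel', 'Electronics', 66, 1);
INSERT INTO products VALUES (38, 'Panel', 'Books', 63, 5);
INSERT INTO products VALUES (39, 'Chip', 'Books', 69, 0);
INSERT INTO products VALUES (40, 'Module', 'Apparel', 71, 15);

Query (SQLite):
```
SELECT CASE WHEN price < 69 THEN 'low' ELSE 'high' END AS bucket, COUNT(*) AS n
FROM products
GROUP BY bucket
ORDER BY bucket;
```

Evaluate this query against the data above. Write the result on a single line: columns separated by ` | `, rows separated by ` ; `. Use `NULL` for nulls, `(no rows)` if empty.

Bucket rows by price < 69 → 'low' else 'high'; count each bucket.

high | 7 ; low | 6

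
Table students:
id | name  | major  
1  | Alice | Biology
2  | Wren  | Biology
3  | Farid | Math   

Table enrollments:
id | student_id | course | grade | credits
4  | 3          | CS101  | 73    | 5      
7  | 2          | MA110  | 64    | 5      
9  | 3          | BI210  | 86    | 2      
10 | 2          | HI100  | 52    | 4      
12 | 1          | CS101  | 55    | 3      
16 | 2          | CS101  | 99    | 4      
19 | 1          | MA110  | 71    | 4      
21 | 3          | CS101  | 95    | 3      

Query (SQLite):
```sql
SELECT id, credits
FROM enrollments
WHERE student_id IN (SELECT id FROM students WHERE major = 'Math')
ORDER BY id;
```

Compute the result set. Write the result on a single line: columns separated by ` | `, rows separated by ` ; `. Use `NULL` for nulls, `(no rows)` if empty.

Inner query: students.id where major = 'Math'.
Outer: keep enrollments rows whose student_id is in that set.
Inner query → {3}

4 | 5 ; 9 | 2 ; 21 | 3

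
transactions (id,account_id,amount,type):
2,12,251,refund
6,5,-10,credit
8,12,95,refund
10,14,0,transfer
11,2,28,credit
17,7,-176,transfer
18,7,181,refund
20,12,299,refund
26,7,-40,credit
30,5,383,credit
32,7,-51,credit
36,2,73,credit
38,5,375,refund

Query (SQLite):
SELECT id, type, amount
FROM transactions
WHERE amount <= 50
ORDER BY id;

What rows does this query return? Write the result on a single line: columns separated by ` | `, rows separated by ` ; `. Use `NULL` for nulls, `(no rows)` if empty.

6 | credit | -10 ; 10 | transfer | 0 ; 11 | credit | 28 ; 17 | transfer | -176 ; 26 | credit | -40 ; 32 | credit | -51

amount <= 50: ids {6, 10, 11, 17, 26, 32}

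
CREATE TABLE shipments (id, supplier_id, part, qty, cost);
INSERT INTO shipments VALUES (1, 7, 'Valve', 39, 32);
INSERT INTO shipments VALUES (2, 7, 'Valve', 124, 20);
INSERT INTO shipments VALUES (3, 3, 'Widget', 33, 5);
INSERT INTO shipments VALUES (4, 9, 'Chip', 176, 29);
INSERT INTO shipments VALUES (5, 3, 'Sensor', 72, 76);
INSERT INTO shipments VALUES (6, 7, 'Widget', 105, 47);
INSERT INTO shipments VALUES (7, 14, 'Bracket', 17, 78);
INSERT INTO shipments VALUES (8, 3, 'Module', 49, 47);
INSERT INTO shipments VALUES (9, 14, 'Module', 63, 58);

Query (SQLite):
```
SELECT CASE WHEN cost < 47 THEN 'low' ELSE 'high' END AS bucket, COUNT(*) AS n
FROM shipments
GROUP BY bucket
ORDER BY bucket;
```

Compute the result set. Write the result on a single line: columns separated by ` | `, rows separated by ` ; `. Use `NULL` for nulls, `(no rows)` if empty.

high | 5 ; low | 4

Bucket rows by cost < 47 → 'low' else 'high'; count each bucket.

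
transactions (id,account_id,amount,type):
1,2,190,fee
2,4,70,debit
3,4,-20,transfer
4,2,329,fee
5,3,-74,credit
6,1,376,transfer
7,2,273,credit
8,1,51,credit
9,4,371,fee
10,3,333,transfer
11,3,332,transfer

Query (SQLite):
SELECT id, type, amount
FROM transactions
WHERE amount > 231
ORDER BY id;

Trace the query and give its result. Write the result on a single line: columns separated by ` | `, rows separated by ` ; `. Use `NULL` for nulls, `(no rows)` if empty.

4 | fee | 329 ; 6 | transfer | 376 ; 7 | credit | 273 ; 9 | fee | 371 ; 10 | transfer | 333 ; 11 | transfer | 332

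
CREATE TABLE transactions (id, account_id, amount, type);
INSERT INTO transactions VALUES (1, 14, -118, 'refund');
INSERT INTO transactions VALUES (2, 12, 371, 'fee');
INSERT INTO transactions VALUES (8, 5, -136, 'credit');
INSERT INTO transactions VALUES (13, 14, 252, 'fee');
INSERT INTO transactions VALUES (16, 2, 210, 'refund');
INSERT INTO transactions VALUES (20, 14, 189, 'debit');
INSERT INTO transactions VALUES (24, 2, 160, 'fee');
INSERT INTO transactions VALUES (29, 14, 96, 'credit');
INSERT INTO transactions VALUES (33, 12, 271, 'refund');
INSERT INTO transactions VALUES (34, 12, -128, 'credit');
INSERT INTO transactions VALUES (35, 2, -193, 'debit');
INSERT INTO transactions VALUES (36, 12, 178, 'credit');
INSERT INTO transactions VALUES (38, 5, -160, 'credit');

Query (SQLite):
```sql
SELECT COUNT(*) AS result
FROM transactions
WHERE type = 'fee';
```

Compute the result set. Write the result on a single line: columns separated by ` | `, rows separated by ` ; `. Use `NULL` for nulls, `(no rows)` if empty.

3

Rows where type='fee' → amount values: [371, 252, 160].
COUNT(*) counts rows → 3.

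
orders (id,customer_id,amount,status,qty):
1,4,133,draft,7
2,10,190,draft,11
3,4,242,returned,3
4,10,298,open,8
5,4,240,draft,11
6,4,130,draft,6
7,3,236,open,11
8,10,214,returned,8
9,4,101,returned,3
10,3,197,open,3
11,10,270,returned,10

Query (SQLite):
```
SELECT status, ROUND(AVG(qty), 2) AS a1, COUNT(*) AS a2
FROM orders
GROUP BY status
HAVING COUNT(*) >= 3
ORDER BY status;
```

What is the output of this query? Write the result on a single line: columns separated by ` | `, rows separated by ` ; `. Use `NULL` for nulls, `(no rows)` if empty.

Group orders by status.
Per group compute: ROUND(AVG(qty), 2), COUNT(*).
HAVING: drop groups with fewer than 3 rows.
  draft: ids {1, 2, 5, 6} → ROUND(AVG(qty), 2)=8.75, COUNT(*)=4
  open: ids {4, 7, 10} → ROUND(AVG(qty), 2)=7.33, COUNT(*)=3
  returned: ids {3, 8, 9, 11} → ROUND(AVG(qty), 2)=6, COUNT(*)=4

draft | 8.75 | 4 ; open | 7.33 | 3 ; returned | 6 | 4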